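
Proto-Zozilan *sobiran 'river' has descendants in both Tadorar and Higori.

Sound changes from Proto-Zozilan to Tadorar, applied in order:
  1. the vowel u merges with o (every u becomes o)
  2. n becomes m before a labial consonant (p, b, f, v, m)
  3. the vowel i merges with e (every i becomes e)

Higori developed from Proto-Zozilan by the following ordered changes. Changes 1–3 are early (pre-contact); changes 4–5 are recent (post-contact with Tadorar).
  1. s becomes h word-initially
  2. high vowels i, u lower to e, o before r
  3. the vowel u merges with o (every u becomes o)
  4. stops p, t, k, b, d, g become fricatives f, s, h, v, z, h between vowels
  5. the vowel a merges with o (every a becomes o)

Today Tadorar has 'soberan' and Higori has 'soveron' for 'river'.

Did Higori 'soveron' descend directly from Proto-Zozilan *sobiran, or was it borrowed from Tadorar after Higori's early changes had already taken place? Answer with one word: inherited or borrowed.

borrowed

If inherited, *sobiran would pass through all of Higori's changes:
Higori: *sobiran
  sobiran → hobiran   [debuccalisation]
  hobiran → hoberan   [pre-rhotic lowering]
  hoberan (rule 3 does not apply)
  hoberan → hoveran   [intervocalic lenition]
  hoveran → hoveron   [vowel merger]
  giving Higori hoveron.
If borrowed from Tadorar 'soberan' after the early changes, it would undergo only the recent ones:
  rule 4 (intervocalic lenition): soberan → soveran
  rule 5 (vowel merger): soveran → soveron
  ⇒ as a loan: soveron
Higori 'soveron' matches the loan outcome 'soveron', not the inherited 'hoveron' — it skipped the early Higori changes, so it was borrowed from Tadorar.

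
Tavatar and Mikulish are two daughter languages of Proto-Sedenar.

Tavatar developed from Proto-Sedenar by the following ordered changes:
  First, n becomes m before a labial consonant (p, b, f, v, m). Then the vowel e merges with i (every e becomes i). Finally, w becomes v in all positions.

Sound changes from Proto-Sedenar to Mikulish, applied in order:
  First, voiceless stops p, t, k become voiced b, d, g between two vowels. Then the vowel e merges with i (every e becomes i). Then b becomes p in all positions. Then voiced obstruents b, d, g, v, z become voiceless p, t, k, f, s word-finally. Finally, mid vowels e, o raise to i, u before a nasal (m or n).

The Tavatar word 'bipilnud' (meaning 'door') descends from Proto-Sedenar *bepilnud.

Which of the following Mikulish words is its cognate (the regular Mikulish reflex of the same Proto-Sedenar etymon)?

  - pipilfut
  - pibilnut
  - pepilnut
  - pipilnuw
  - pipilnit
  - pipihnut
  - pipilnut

Mikulish: *bepilnud > bebilnud > bibilnud > pipilnud > pipilnut  (by intervocalic voicing, vowel merger, unconditioned shift, final devoicing)
Only 'pipilnut' matches the regular Mikulish development of *bepilnud.

pipilnut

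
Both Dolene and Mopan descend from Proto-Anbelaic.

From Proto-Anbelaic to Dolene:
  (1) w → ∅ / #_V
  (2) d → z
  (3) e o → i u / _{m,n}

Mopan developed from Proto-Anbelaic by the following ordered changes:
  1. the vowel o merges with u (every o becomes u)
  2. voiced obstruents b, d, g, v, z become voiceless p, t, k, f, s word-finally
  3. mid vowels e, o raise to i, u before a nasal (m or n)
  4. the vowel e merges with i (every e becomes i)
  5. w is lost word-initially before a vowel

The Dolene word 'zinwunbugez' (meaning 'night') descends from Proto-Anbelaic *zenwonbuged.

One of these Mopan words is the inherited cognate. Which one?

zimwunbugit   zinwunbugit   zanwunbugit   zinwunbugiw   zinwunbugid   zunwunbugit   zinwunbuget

Mopan: start from *zenwonbuged.
  rule 1 (vowel merger): zenwonbuged → zenwunbuged
  rule 2 (final devoicing): zenwunbuged → zenwunbuget
  rule 3 (pre-nasal raising): zenwunbuget → zinwunbuget
  rule 4 (vowel merger): zinwunbuget → zinwunbugit
  rule 5: no change — zinwunbugit
  ⇒ Mopan zinwunbugit

zinwunbugit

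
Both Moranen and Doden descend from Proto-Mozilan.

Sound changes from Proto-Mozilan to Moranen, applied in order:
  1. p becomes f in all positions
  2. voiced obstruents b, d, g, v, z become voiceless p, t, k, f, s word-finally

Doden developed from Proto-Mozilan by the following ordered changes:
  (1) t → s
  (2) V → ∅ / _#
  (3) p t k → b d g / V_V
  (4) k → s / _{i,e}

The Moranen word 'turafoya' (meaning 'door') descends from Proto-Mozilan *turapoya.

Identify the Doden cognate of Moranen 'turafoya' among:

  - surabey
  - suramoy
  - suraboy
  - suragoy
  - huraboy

Doden: *turapoya > surapoya > surapoy > suraboy  (by unconditioned shift, apocope, intervocalic voicing)
The other candidates each miss or misapply at least one Doden change.

suraboy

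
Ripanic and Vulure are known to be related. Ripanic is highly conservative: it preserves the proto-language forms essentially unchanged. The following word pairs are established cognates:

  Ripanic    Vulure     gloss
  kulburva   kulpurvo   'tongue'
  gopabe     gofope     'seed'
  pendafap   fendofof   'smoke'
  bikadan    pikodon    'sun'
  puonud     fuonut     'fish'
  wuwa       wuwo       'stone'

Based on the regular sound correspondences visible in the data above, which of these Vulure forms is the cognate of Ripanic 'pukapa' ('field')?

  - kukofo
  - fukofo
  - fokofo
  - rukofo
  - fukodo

puonud ~ fuonut — Ripanic p corresponds to Vulure f word-initially before a back vowel.
pendafap ~ fendofof — Ripanic a corresponds to Vulure o after a consonant, before a labial obstruent.
gopabe ~ gofope — Ripanic p corresponds to Vulure f between vowels (before a back vowel).
kulburva ~ kulpurvo, wuwa ~ wuwo — Ripanic a corresponds to Vulure o word-finally.
Applying these to Ripanic 'pukapa':
  pukapa → fukapa   (p→f word-initially before a back vowel)
  fukapa → fukopa   (a→o after a consonant, before a labial obstruent)
  fukopa → fukofa   (p→f between vowels (before a back vowel))
  fukofa → fukofo   (a→o word-finally)
So the Vulure cognate is 'fukofo'.

fukofo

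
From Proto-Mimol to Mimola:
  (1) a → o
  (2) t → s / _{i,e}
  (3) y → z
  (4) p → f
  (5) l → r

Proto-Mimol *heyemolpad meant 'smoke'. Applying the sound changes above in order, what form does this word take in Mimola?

hezemorfod

Mimola: start from *heyemolpad.
  rule 1 (vowel merger): heyemolpad → heyemolpod
  rule 2: no change — heyemolpod
  rule 3 (unconditioned shift): heyemolpod → hezemolpod
  rule 4 (unconditioned shift): hezemolpod → hezemolfod
  rule 5 (unconditioned shift): hezemolfod → hezemorfod
  ⇒ Mimola hezemorfod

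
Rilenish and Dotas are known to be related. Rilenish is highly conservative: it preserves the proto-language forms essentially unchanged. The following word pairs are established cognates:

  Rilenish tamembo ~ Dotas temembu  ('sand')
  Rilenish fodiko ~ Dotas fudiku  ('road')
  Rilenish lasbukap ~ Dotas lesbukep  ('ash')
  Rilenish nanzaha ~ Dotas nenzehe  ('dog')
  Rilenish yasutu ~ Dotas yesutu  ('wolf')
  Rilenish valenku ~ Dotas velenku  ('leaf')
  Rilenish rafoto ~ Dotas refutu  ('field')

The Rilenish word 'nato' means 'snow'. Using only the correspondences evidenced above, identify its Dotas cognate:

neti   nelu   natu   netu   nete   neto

netu

lasbukap ~ lesbukep, nanzaha ~ nenzehe — Rilenish a corresponds to Dotas e after a consonant, before a consonant other than r, m, n, p, b, f, v.
tamembo ~ temembu, fodiko ~ fudiku — Rilenish o corresponds to Dotas u word-finally.
Applying these to Rilenish 'nato':
  nato → neto   (a→e after a consonant, before a consonant other than r, m, n, p, b, f, v)
  neto → netu   (o→u word-finally)
So the Dotas cognate is 'netu'.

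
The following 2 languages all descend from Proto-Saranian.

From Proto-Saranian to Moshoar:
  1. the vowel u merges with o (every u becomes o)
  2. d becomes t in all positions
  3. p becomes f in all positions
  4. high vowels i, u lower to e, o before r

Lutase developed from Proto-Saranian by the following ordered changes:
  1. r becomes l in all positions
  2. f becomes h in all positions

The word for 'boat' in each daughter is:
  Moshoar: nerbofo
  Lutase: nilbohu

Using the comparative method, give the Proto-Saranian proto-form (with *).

*nirbofu

Position 3: Moshoar has r, Lutase has l. Moshoar preserves r here (none of its changes turn any other segment into r), so the proto-segment is *r.
Position 2: Moshoar has e, Lutase has i. Lutase preserves i here (none of its changes turn any other segment into i), so the proto-segment is *i.
Continuing position by position gives *nirbofu; check it forward:
Moshoar: *nirbofu
  nirbofu → nirbofo   [vowel merger]
  nirbofo (rule 2 does not apply)
  nirbofo (rule 3 does not apply)
  nirbofo → nerbofo   [pre-rhotic lowering]
  giving Moshoar nerbofo.
Lutase: *nirbofu > nilbofu > nilbohu  (by unconditioned shift, unconditioned shift)
*nirbofu is the unique common source.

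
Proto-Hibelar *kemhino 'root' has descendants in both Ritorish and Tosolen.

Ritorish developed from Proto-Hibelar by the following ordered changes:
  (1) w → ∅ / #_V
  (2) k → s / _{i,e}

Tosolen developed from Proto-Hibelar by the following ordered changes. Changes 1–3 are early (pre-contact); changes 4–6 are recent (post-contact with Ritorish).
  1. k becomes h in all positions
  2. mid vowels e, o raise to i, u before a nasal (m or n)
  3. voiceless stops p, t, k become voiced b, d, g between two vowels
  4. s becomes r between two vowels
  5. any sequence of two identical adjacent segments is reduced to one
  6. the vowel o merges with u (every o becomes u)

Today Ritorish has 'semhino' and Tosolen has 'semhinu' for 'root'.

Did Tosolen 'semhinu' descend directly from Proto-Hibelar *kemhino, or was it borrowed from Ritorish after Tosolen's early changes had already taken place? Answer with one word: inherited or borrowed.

borrowed

If inherited, *kemhino would pass through all of Tosolen's changes:
Tosolen: *kemhino > hemhino > himhino > himhinu  (by unconditioned shift, pre-nasal raising, vowel merger)
If borrowed from Ritorish 'semhino' after the early changes, it would undergo only the recent ones:
  rule 4 (rhotacism): no change (semhino)
  rule 5 (degemination): no change (semhino)
  rule 6 (vowel merger): semhino → semhinu
  ⇒ as a loan: semhinu
Tosolen 'semhinu' matches the loan outcome 'semhinu', not the inherited 'himhinu' — it skipped the early Tosolen changes, so it was borrowed from Ritorish.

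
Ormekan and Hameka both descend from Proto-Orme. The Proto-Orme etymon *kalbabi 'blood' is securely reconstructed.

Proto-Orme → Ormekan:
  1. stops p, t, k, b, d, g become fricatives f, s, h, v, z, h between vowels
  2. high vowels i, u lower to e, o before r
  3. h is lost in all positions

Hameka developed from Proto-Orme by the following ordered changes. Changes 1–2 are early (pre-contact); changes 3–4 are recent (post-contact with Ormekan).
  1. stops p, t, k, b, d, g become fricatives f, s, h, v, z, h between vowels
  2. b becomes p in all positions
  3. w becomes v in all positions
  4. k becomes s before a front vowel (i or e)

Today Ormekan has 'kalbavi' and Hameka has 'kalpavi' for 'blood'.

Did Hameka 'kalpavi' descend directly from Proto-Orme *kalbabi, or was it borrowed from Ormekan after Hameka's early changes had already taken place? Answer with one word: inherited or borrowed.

inherited

If inherited, *kalbabi would pass through all of Hameka's changes:
Hameka: start from *kalbabi.
  rule 1 (intervocalic lenition): kalbabi → kalbavi
  rule 2 (unconditioned shift): kalbavi → kalpavi
  rule 3: no change — kalpavi
  rule 4: no change — kalpavi
  ⇒ Hameka kalpavi
If borrowed from Ormekan 'kalbavi' after the early changes, it would undergo only the recent ones:
  rule 3 (unconditioned shift): no change (kalbavi)
  rule 4 (palatalisation): no change (kalbavi)
  ⇒ as a loan: kalbavi
Hameka 'kalpavi' matches the inherited outcome exactly, so it is an inherited cognate, not a loan.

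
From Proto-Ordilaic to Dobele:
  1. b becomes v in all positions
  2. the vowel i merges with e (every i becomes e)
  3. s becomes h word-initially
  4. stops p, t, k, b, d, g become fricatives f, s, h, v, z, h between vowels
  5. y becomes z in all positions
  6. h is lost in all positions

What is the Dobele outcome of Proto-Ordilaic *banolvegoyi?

Dobele: *banolvegoyi > vanolvegoyi > vanolvegoye > vanolvehoye > vanolvehoze > vanolveoze  (by unconditioned shift, vowel merger, intervocalic lenition, unconditioned shift, h-loss)

vanolveoze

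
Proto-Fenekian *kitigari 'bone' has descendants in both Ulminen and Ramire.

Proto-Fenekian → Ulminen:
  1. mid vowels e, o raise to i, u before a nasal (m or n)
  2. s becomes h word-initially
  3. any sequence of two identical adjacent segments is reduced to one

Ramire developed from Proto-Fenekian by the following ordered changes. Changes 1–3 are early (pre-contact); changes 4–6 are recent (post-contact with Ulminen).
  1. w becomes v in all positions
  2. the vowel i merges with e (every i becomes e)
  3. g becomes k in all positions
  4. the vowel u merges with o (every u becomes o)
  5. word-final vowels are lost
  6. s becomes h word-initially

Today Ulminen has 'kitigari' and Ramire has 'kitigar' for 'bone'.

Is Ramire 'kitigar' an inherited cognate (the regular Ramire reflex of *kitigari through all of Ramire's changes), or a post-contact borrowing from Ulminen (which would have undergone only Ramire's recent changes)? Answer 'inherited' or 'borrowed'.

borrowed

If inherited, *kitigari would pass through all of Ramire's changes:
Ramire: *kitigari > ketegare > ketekare > ketekar  (by vowel merger, unconditioned shift, apocope)
If borrowed from Ulminen 'kitigari' after the early changes, it would undergo only the recent ones:
  rule 4 (vowel merger): no change (kitigari)
  rule 5 (apocope): kitigari → kitigar
  rule 6 (debuccalisation): no change (kitigar)
  ⇒ as a loan: kitigar
Ramire 'kitigar' matches the loan outcome 'kitigar', not the inherited 'ketekar' — it skipped the early Ramire changes, so it was borrowed from Ulminen.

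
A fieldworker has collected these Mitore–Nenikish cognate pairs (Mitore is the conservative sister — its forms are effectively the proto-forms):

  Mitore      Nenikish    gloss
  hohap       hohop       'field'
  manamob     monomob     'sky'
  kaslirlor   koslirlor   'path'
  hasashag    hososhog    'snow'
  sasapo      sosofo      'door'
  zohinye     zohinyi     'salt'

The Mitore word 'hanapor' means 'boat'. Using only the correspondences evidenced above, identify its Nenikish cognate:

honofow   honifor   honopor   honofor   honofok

honofor

manamob ~ monomob — Mitore a corresponds to Nenikish o after a consonant, before a nasal.
hohap ~ hohop, sasapo ~ sosofo — Mitore a corresponds to Nenikish o after a consonant, before a labial obstruent.
sasapo ~ sosofo — Mitore p corresponds to Nenikish f between vowels (before a back vowel).
Applying these to Mitore 'hanapor':
  hanapor → honapor   (a→o after a consonant, before a nasal)
  honapor → honopor   (a→o after a consonant, before a labial obstruent)
  honopor → honofor   (p→f between vowels (before a back vowel))
So the Nenikish cognate is 'honofor'.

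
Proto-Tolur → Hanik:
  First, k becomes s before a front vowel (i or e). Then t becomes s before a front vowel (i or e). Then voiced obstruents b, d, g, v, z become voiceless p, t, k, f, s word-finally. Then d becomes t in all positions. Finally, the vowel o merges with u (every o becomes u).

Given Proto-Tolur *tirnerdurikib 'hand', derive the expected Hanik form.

Hanik: start from *tirnerdurikib.
  rule 1 (palatalisation): tirnerdurikib → tirnerdurisib
  rule 2 (palatalisation): tirnerdurisib → sirnerdurisib
  rule 3 (final devoicing): sirnerdurisib → sirnerdurisip
  rule 4 (unconditioned shift): sirnerdurisip → sirnerturisip
  rule 5: no change — sirnerturisip
  ⇒ Hanik sirnerturisip

sirnerturisip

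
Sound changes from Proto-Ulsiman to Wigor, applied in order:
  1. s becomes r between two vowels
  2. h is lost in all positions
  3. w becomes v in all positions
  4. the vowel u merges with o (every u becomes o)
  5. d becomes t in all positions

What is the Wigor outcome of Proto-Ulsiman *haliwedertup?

Wigor: start from *haliwedertup.
  rule 1: no change — haliwedertup
  rule 2 (h-loss): haliwedertup → aliwedertup
  rule 3 (unconditioned shift): aliwedertup → alivedertup
  rule 4 (vowel merger): alivedertup → alivedertop
  rule 5 (unconditioned shift): alivedertop → alivetertop
  ⇒ Wigor alivetertop

alivetertop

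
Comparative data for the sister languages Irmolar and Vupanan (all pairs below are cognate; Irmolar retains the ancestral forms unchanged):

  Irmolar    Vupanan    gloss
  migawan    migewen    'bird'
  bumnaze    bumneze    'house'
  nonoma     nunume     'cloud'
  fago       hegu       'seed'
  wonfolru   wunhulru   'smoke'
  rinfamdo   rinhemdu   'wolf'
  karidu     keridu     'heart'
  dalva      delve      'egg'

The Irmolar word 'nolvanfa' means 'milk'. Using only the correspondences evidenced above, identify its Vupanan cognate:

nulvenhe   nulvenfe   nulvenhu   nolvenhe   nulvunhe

wonfolru ~ wunhulru — Irmolar o corresponds to Vupanan u after a consonant, before a consonant other than r, m, n, p, b, f, v.
migawan ~ migewen — Irmolar a corresponds to Vupanan e after a consonant, before a nasal.
rinfamdo ~ rinhemdu — Irmolar f corresponds to Vupanan h after a consonant, before a back vowel.
nonoma ~ nunume, dalva ~ delve — Irmolar a corresponds to Vupanan e word-finally.
Applying these to Irmolar 'nolvanfa':
  nolvanfa → nulvanfa   (o→u after a consonant, before a consonant other than r, m, n, p, b, f, v)
  nulvanfa → nulvenfa   (a→e after a consonant, before a nasal)
  nulvenfa → nulvenha   (f→h after a consonant, before a back vowel)
  nulvenha → nulvenhe   (a→e word-finally)
So the Vupanan cognate is 'nulvenhe'.

nulvenhe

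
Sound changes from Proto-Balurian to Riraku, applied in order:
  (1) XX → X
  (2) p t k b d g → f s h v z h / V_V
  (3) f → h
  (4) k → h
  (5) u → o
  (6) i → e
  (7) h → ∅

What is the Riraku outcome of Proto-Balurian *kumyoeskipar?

omyoesear

Riraku: *kumyoeskipar > kumyoeskifar > kumyoeskihar > humyoeshihar > homyoeshihar > homyoeshehar > omyoesear  (by intervocalic lenition, unconditioned shift, unconditioned shift, vowel merger, vowel merger, h-loss)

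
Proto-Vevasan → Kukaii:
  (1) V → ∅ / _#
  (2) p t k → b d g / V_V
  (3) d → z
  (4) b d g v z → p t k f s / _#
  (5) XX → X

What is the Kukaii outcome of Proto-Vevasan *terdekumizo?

terzegumis

Kukaii: *terdekumizo
  terdekumizo → terdekumiz   [apocope]
  terdekumiz → terdegumiz   [intervocalic voicing]
  terdegumiz → terzegumiz   [unconditioned shift]
  terzegumiz → terzegumis   [final devoicing]
  terzegumis (rule 5 does not apply)
  giving Kukaii terzegumis.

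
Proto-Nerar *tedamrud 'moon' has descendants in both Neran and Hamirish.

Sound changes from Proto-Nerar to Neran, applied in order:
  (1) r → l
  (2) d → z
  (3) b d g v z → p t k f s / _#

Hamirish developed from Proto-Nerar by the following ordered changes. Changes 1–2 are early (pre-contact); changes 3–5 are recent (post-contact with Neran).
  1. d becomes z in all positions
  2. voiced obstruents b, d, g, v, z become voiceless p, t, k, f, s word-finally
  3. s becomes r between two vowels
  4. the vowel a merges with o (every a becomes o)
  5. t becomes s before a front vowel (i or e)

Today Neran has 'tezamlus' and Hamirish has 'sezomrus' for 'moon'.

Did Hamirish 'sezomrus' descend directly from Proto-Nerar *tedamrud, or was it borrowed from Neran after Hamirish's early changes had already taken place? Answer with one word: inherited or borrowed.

If inherited, *tedamrud would pass through all of Hamirish's changes:
Hamirish: start from *tedamrud.
  rule 1 (unconditioned shift): tedamrud → tezamruz
  rule 2 (final devoicing): tezamruz → tezamrus
  rule 3: no change — tezamrus
  rule 4 (vowel merger): tezamrus → tezomrus
  rule 5 (palatalisation): tezomrus → sezomrus
  ⇒ Hamirish sezomrus
If borrowed from Neran 'tezamlus' after the early changes, it would undergo only the recent ones:
  rule 3 (rhotacism): no change (tezamlus)
  rule 4 (vowel merger): tezamlus → tezomlus
  rule 5 (palatalisation): tezomlus → sezomlus
  ⇒ as a loan: sezomlus
Hamirish 'sezomrus' matches the inherited outcome exactly, so it is an inherited cognate, not a loan.

inherited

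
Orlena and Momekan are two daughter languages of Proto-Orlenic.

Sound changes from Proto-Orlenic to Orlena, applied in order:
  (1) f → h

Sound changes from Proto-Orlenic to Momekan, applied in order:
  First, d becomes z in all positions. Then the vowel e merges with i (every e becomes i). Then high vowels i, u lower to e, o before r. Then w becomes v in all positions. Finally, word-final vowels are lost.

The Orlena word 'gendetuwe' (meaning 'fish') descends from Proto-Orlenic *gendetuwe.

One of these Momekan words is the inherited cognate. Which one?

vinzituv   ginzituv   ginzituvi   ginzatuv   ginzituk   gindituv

Momekan: *gendetuwe > genzetuwe > ginzituwi > ginzituvi > ginzituv  (by unconditioned shift, vowel merger, unconditioned shift, apocope)
Among the options, 'ginzituv' alone shows every Momekan change applied in order.

ginzituv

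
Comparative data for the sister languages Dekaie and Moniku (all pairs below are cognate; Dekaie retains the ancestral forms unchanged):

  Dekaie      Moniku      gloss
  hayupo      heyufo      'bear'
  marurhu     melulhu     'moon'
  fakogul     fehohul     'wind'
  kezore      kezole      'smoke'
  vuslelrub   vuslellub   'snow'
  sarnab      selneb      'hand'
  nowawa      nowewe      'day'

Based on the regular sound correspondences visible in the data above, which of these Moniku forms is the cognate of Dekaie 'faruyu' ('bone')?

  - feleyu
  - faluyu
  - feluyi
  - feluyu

feluyu

marurhu ~ melulhu, sarnab ~ selneb — Dekaie a corresponds to Moniku e after a consonant, before r.
marurhu ~ melulhu — Dekaie r corresponds to Moniku l between vowels (before a back vowel).
Applying these to Dekaie 'faruyu':
  faruyu → feruyu   (a→e after a consonant, before r)
  feruyu → feluyu   (r→l between vowels (before a back vowel))
So the Moniku cognate is 'feluyu'.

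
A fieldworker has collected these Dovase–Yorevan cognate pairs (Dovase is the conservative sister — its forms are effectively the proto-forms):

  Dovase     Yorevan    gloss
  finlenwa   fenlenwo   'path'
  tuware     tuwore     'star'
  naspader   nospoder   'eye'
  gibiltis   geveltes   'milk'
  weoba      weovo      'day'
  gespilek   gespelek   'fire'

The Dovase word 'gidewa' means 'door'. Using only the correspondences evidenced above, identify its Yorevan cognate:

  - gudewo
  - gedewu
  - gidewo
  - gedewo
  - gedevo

gibiltis ~ geveltes, gespilek ~ gespelek — Dovase i corresponds to Yorevan e after a consonant, before a consonant other than r, m, n, p, b, f, v.
finlenwa ~ fenlenwo, weoba ~ weovo — Dovase a corresponds to Yorevan o word-finally.
Applying these to Dovase 'gidewa':
  gidewa → gedewa   (i→e after a consonant, before a consonant other than r, m, n, p, b, f, v)
  gedewa → gedewo   (a→o word-finally)
So the Yorevan cognate is 'gedewo'.

gedewo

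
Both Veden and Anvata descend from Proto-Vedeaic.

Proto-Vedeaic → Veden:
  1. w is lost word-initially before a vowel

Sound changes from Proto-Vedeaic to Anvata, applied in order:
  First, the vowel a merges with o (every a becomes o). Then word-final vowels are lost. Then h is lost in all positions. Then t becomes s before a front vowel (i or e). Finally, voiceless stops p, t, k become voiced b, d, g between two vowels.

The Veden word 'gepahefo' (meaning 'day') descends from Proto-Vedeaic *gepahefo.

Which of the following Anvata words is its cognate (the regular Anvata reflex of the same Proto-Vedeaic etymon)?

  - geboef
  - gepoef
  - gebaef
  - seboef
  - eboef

Anvata: *gepahefo
  gepahefo → gepohefo   [vowel merger]
  gepohefo → gepohef   [apocope]
  gepohef → gepoef   [h-loss]
  gepoef (rule 4 does not apply)
  gepoef → geboef   [intervocalic voicing]
  giving Anvata geboef.

geboef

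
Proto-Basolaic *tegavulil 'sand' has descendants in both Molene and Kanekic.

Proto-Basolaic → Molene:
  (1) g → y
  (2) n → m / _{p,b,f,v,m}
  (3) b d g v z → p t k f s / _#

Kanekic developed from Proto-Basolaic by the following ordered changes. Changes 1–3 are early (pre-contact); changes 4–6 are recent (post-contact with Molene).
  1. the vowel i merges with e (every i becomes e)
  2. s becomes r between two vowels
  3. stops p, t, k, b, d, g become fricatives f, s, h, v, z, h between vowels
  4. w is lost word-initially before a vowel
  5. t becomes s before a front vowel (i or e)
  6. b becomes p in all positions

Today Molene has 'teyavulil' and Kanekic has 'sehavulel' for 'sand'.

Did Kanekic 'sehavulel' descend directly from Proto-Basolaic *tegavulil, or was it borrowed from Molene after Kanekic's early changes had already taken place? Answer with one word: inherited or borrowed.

If inherited, *tegavulil would pass through all of Kanekic's changes:
Kanekic: *tegavulil
  tegavulil → tegavulel   [vowel merger]
  tegavulel (rule 2 does not apply)
  tegavulel → tehavulel   [intervocalic lenition]
  tehavulel (rule 4 does not apply)
  tehavulel → sehavulel   [palatalisation]
  sehavulel (rule 6 does not apply)
  giving Kanekic sehavulel.
If borrowed from Molene 'teyavulil' after the early changes, it would undergo only the recent ones:
  rule 4 (glide loss): no change (teyavulil)
  rule 5 (palatalisation): teyavulil → seyavulil
  rule 6 (unconditioned shift): no change (seyavulil)
  ⇒ as a loan: seyavulil
Kanekic 'sehavulel' matches the inherited outcome exactly, so it is an inherited cognate, not a loan.

inherited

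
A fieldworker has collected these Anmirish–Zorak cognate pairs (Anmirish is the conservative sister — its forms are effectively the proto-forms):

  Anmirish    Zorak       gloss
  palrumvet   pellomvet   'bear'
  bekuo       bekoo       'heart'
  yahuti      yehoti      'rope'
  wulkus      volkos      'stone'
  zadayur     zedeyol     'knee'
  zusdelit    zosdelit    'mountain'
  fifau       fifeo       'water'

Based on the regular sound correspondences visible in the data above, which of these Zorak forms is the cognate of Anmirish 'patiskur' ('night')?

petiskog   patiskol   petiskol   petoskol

palrumvet ~ pellomvet, yahuti ~ yehoti — Anmirish a corresponds to Zorak e after a consonant, before a consonant other than r, m, n, p, b, f, v.
zadayur ~ zedeyol — Anmirish u corresponds to Zorak o after a consonant, before r.
zadayur ~ zedeyol — Anmirish r corresponds to Zorak l word-finally.
Applying these to Anmirish 'patiskur':
  patiskur → petiskur   (a→e after a consonant, before a consonant other than r, m, n, p, b, f, v)
  petiskur → petiskor   (u→o after a consonant, before r)
  petiskor → petiskol   (r→l word-finally)
So the Zorak cognate is 'petiskol'.

petiskol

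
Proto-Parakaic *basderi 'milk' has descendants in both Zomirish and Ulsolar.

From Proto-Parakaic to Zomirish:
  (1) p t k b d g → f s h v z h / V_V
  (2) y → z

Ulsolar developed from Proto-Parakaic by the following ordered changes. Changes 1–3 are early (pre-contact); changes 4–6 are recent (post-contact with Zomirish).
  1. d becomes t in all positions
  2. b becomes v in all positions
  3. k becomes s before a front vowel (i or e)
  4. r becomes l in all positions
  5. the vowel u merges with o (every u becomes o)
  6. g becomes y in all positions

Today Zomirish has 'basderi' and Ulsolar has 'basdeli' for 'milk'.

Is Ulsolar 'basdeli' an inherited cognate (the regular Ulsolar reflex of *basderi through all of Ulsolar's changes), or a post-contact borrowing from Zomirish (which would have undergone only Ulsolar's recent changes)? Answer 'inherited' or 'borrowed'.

If inherited, *basderi would pass through all of Ulsolar's changes:
Ulsolar: *basderi > basteri > vasteri > vasteli  (by unconditioned shift, unconditioned shift, unconditioned shift)
If borrowed from Zomirish 'basderi' after the early changes, it would undergo only the recent ones:
  rule 4 (unconditioned shift): basderi → basdeli
  rule 5 (vowel merger): no change (basdeli)
  rule 6 (unconditioned shift): no change (basdeli)
  ⇒ as a loan: basdeli
Ulsolar 'basdeli' matches the loan outcome 'basdeli', not the inherited 'vasteli' — it skipped the early Ulsolar changes, so it was borrowed from Zomirish.

borrowed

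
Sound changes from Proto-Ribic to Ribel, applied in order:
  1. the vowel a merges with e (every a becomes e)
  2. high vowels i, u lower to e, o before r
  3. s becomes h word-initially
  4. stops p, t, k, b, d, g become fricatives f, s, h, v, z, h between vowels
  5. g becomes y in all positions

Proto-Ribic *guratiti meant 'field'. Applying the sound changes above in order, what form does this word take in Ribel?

yoresisi

Ribel: *guratiti > guretiti > goretiti > goresisi > yoresisi  (by vowel merger, pre-rhotic lowering, intervocalic lenition, unconditioned shift)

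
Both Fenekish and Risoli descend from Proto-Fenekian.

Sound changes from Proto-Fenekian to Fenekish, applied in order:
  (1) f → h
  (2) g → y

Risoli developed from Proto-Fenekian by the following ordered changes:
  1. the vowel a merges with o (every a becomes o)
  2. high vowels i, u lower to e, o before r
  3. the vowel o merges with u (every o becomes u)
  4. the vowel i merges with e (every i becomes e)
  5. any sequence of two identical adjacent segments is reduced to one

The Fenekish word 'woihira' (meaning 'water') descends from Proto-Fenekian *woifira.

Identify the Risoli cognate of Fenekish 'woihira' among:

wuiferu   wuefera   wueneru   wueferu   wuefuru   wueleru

Risoli: *woifira > woifiro > woifero > wuiferu > wueferu  (by vowel merger, pre-rhotic lowering, vowel merger, vowel merger)
The other candidates each miss or misapply at least one Risoli change.

wueferu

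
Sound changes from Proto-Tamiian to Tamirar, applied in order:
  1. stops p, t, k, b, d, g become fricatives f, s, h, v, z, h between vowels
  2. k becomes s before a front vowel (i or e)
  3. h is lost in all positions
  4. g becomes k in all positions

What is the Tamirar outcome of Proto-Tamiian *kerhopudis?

Tamirar: *kerhopudis > kerhofuzis > serhofuzis > serofuzis  (by intervocalic lenition, palatalisation, h-loss)

serofuzis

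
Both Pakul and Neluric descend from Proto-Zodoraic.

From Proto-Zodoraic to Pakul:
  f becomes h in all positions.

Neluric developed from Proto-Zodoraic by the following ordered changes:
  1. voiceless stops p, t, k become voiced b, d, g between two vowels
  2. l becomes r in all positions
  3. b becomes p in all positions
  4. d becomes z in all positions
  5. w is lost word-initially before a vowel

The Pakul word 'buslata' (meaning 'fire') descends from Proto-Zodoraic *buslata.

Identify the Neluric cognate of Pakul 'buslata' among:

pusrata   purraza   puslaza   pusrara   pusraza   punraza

pusraza

Neluric: *buslata
  buslata → buslada   [intervocalic voicing]
  buslada → busrada   [unconditioned shift]
  busrada → pusrada   [unconditioned shift]
  pusrada → pusraza   [unconditioned shift]
  pusraza (rule 5 does not apply)
  giving Neluric pusraza.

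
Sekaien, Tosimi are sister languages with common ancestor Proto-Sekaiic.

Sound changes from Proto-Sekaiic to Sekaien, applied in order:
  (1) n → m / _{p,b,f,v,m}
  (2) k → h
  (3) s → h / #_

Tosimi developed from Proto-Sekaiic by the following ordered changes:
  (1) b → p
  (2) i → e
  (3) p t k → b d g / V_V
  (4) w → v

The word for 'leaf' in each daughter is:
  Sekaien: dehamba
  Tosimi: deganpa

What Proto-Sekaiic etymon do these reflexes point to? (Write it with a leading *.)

*dekanba

Position 3: Sekaien has h, Tosimi has g. Taking the neighbouring segments as reconstructed: Sekaien h could go back to *k or *h; Tosimi g could go back to *k or *g — the one source consistent with every daughter is *k.
Position 6: Sekaien has b, Tosimi has p. Sekaien preserves b here (none of its changes turn any other segment into b), so the proto-segment is *b.
Continuing position by position gives *dekanba; check it forward:
Sekaien: *dekanba
  dekanba → dekamba   [nasal place assimilation]
  dekamba → dehamba   [unconditioned shift]
  dehamba (rule 3 does not apply)
  giving Sekaien dehamba.
Tosimi: start from *dekanba.
  rule 1 (unconditioned shift): dekanba → dekanpa
  rule 2: no change — dekanpa
  rule 3 (intervocalic voicing): dekanpa → deganpa
  rule 4: no change — deganpa
  ⇒ Tosimi deganpa
Only *dekanba yields all of Sekaien dehamba, Tosimi deganpa.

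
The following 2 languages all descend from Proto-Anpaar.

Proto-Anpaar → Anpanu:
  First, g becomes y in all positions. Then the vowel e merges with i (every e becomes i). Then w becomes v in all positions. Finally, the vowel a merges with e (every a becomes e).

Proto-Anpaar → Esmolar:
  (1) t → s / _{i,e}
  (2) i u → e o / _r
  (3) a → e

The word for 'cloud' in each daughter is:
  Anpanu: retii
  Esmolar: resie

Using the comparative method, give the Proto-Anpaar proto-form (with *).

Position 2: Anpanu has e, Esmolar has e. In Anpanu, e can only continue *a, so the proto-segment is *a.
Position 3: Anpanu has t, Esmolar has s. Anpanu preserves t here (none of its changes turn any other segment into t), so the proto-segment is *t.
Position 5: Anpanu has i, Esmolar has e. Taking the neighbouring segments as reconstructed: Anpanu i could go back to *e or *i; Esmolar e could go back to *a or *e — the one source consistent with every daughter is *e.
Verify the candidate proto-form against each daughter:
Anpanu: *ratie
  ratie (rule 1 does not apply)
  ratie → ratii   [vowel merger]
  ratii (rule 3 does not apply)
  ratii → retii   [vowel merger]
  giving Anpanu retii.
Esmolar: start from *ratie.
  rule 1 (palatalisation): ratie → rasie
  rule 2: no change — rasie
  rule 3 (vowel merger): rasie → resie
  ⇒ Esmolar resie
*ratie is the unique common source.

*ratie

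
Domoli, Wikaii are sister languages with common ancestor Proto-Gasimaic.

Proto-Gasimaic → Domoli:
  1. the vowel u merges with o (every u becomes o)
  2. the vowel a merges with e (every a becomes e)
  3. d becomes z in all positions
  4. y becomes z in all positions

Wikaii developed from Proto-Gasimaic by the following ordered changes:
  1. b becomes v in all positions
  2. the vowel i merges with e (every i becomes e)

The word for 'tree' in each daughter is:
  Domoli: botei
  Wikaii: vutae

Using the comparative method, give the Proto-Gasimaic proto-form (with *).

Position 4: Domoli has e, Wikaii has a. Wikaii preserves a here (none of its changes turn any other segment into a), so the proto-segment is *a.
Position 2: Domoli has o, Wikaii has u. Wikaii preserves u here (none of its changes turn any other segment into u), so the proto-segment is *u.
Position 5: Domoli has i, Wikaii has e. Domoli preserves i here (none of its changes turn any other segment into i), so the proto-segment is *i.
This points to *butai. Verify forward in each daughter:
Domoli: start from *butai.
  rule 1 (vowel merger): butai → botai
  rule 2 (vowel merger): botai → botei
  rule 3: no change — botei
  rule 4: no change — botei
  ⇒ Domoli botei
Wikaii: *butai > vutai > vutae  (by unconditioned shift, vowel merger)
No other proto-form is consistent with every reflex, so the reconstruction is *butai.

*butai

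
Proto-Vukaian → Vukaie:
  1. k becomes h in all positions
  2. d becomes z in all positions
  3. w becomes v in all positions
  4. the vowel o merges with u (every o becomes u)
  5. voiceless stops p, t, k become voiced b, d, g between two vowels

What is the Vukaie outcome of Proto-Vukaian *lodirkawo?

luzirhavu

Vukaie: start from *lodirkawo.
  rule 1 (unconditioned shift): lodirkawo → lodirhawo
  rule 2 (unconditioned shift): lodirhawo → lozirhawo
  rule 3 (unconditioned shift): lozirhawo → lozirhavo
  rule 4 (vowel merger): lozirhavo → luzirhavu
  rule 5: no change — luzirhavu
  ⇒ Vukaie luzirhavu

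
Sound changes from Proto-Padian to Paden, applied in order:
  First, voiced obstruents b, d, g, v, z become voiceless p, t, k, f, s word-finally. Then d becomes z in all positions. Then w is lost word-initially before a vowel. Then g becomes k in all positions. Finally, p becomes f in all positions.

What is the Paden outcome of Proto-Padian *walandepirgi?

alanzefirki

Paden: start from *walandepirgi.
  rule 1: no change — walandepirgi
  rule 2 (unconditioned shift): walandepirgi → walanzepirgi
  rule 3 (glide loss): walanzepirgi → alanzepirgi
  rule 4 (unconditioned shift): alanzepirgi → alanzepirki
  rule 5 (unconditioned shift): alanzepirki → alanzefirki
  ⇒ Paden alanzefirki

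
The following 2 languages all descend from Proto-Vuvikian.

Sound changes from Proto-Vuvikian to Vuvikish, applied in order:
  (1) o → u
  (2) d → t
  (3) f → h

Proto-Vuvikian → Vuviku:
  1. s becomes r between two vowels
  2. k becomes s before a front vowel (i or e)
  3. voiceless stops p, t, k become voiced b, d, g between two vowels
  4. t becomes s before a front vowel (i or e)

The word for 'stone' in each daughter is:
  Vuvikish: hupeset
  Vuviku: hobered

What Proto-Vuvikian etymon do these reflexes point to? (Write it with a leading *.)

*hopesed

Position 3: Vuvikish has p, Vuviku has b. Vuvikish preserves p here (none of its changes turn any other segment into p), so the proto-segment is *p.
Position 7: Vuvikish has t, Vuviku has d. Taking the neighbouring segments as reconstructed: Vuvikish t could go back to *t or *d; Vuviku d can only go back to *d — the one source consistent with every daughter is *d.
Position 5: Vuvikish has s, Vuviku has r. Vuvikish preserves s here (none of its changes turn any other segment into s), so the proto-segment is *s.
Verify the candidate proto-form against each daughter:
Vuvikish: *hopesed > hupesed > hupeset  (by vowel merger, unconditioned shift)
Vuviku: start from *hopesed.
  rule 1 (rhotacism): hopesed → hopered
  rule 2: no change — hopered
  rule 3 (intervocalic voicing): hopered → hobered
  rule 4: no change — hobered
  ⇒ Vuviku hobered
*hopesed is the unique common source.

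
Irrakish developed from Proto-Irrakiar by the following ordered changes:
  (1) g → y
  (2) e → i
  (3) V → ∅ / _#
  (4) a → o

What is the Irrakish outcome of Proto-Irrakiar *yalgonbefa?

yolyonbif

Irrakish: *yalgonbefa
  yalgonbefa → yalyonbefa   [unconditioned shift]
  yalyonbefa → yalyonbifa   [vowel merger]
  yalyonbifa → yalyonbif   [apocope]
  yalyonbif → yolyonbif   [vowel merger]
  giving Irrakish yolyonbif.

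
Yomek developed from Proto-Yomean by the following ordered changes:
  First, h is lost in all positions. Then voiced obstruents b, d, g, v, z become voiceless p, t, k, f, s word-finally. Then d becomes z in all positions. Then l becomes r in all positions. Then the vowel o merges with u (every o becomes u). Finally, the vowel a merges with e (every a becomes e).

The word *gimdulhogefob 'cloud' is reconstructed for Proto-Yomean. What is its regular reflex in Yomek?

Yomek: *gimdulhogefob > gimdulogefob > gimdulogefop > gimzulogefop > gimzurogefop > gimzurugefup  (by h-loss, final devoicing, unconditioned shift, unconditioned shift, vowel merger)

gimzurugefup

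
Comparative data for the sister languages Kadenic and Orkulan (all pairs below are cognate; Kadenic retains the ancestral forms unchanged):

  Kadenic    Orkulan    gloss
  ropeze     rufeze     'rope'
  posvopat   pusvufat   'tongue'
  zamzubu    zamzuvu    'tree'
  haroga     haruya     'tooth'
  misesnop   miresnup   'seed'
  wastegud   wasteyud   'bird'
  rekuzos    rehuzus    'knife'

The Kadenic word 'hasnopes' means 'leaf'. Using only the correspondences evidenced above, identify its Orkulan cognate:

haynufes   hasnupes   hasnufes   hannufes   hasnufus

hasnufes

ropeze ~ rufeze, posvopat ~ pusvufat — Kadenic o corresponds to Orkulan u after a consonant, before a labial obstruent.
ropeze ~ rufeze — Kadenic p corresponds to Orkulan f between vowels (before a front vowel).
Applying these to Kadenic 'hasnopes':
  hasnopes → hasnupes   (o→u after a consonant, before a labial obstruent)
  hasnupes → hasnufes   (p→f between vowels (before a front vowel))
So the Orkulan cognate is 'hasnufes'.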